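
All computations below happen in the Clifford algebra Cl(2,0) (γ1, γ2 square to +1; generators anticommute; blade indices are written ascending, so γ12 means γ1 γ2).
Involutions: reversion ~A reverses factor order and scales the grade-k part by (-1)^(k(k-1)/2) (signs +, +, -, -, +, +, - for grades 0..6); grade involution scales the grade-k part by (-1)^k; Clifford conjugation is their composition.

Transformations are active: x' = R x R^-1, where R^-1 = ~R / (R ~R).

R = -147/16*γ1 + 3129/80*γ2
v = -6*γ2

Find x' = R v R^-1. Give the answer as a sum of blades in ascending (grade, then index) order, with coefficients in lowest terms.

~R = -147/16*γ1 + 3129/80*γ2, and R ~R = 5165433/3200, so R^-1 = ~R / (5165433/3200).
R v = -9387/40 + 441/8*γ12
Answer: 31290/11713*γ1 - 62928/11713*γ2


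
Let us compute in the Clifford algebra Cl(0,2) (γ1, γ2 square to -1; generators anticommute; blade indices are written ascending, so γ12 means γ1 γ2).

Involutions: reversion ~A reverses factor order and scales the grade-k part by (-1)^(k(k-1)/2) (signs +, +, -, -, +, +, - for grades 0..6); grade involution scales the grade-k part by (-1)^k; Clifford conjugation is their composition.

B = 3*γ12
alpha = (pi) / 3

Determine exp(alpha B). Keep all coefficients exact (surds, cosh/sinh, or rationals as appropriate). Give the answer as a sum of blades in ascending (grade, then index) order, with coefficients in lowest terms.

B^2 = (3)^2*(γ12)^2 = 9*(-1) = -9 (a basis 2-blade squares to minus the product of its generators' squares).
B^2 = -9 — B^2 < 0, so the exponential closes trigonometrically: l = 3, alpha*l = pi, so exp(alpha B) = cos(pi) + (sin(pi)/3)*B = -1 + (0)*B.
Answer: -1


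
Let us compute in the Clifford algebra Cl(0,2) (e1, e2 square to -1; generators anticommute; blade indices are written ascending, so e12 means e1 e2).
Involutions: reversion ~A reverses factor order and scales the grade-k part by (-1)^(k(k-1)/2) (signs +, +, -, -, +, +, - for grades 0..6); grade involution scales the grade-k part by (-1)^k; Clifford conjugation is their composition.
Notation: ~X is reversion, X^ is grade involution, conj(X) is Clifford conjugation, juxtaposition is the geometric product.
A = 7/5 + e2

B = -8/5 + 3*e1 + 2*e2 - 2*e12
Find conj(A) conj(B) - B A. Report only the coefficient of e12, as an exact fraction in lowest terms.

first term: -106/25 - 31/5*e1 - 6/5*e2 - 1/5*e12
second term: -106/25 + 31/5*e1 + 6/5*e2 + 1/5*e12
Answer: -2/5


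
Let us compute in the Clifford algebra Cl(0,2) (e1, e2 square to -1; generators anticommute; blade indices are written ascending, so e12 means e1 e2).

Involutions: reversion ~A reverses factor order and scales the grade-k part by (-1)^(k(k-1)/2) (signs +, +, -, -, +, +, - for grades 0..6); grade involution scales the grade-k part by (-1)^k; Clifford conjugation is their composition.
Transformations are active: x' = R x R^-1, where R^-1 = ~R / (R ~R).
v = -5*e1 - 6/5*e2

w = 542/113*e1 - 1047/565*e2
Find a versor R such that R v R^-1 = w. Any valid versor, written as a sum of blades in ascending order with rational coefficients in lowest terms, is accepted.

Sketch: the shared square -661/25 makes R = v + w = -23/113*e1 - 345/113*e2 the natural versor; its sandwich fixes that direction, negates (v - w)/2, and sends v to w.
Answer: -23/113*e1 - 345/113*e2


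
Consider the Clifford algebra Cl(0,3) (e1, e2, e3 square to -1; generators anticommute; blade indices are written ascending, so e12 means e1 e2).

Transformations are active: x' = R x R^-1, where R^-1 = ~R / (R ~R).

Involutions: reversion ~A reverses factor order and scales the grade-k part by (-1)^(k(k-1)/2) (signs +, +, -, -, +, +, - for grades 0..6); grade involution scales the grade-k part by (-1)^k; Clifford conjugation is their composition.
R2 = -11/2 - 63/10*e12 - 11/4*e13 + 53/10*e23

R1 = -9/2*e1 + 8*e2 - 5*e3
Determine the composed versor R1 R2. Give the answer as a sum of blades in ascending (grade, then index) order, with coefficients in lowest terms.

Distribute over the terms of R1 (each basis-blade product reordered to ascending indices, repeated generators contracted through their squares):
(-9/2*e1) R2 = 99/4*e1 - 567/20*e2 - 99/8*e3 - 477/20*e123
(8*e2) R2 = -252/5*e1 - 44*e2 - 212/5*e3 + 22*e123
(-5*e3) R2 = 55/4*e1 - 53/2*e2 + 55/2*e3 + 63/2*e123
Summing the partial products and collecting blades:
Answer: -119/10*e1 - 1977/20*e2 - 1091/40*e3 + 593/20*e123


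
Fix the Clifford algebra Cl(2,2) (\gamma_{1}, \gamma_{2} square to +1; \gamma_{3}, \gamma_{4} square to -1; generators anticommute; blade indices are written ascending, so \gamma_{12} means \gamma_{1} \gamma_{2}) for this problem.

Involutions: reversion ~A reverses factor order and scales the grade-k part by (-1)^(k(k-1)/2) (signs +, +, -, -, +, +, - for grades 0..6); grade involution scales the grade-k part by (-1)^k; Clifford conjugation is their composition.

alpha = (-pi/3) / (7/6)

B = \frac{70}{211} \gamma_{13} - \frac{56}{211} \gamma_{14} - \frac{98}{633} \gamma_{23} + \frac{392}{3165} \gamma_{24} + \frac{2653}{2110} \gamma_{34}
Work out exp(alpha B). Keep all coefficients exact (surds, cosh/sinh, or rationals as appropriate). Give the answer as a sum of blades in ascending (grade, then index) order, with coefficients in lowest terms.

B^2 term by term: the squares give (\frac{70}{211})^2*(\gamma_{13})^2 + (-\frac{56}{211})^2*(\gamma_{14})^2 + (-\frac{98}{633})^2*(\gamma_{23})^2 + (\frac{392}{3165})^2*(\gamma_{24})^2 + (\frac{2653}{2110})^2*(\gamma_{34})^2 = \frac{4900}{44521}*(+1) + \frac{3136}{44521}*(+1) + \frac{9604}{400689}*(+1) + \frac{153664}{10017225}*(+1) + \frac{7038409}{4452100}*(-1) = -\frac{49}{36} (each basis 2-blade squares to minus the product of its generators' squares); cross terms between blades sharing an index anticommute and cancel; the commuting (index-disjoint) pairs give grade-4 terms 2*c*c'*(blade product), which cancel blade by blade — \gamma_{1234}: -\frac{10976}{133563} + \frac{10976}{133563} = 0 — confirming B is simple. So B^2 = -\frac{49}{36}.
B^2 = -\frac{49}{36} — the negative square puts this in the circular regime; l = \frac{7}{6}, alpha*l = - \frac{\pi}{3}, so exp(alpha B) = cos(- \frac{\pi}{3}) + (sin(- \frac{\pi}{3})/(\frac{7}{6}))*B = \frac{1}{2} + (- \frac{3 \sqrt{3}}{7})*B.
Answer: \frac{1}{2} - \frac{30 \sqrt{3}}{211} \gamma_{13} + \frac{24 \sqrt{3}}{211} \gamma_{14} + \frac{14 \sqrt{3}}{211} \gamma_{23} - \frac{56 \sqrt{3}}{1055} \gamma_{24} - \frac{1137 \sqrt{3}}{2110} \gamma_{34}


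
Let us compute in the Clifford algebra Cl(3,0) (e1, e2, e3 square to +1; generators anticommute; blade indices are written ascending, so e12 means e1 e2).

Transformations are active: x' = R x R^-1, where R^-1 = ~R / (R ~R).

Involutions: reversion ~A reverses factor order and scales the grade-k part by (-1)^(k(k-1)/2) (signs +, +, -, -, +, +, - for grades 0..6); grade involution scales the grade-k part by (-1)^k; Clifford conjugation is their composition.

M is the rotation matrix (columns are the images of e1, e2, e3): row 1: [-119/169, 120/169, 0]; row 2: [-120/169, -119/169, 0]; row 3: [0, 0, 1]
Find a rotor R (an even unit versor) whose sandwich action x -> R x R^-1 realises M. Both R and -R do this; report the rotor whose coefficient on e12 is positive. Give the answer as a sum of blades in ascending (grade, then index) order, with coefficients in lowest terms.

Method: write R = a + b12*e12 + b13*e13 + b23*e23 with a^2 + b12^2 + b13^2 + b23^2 = 1 (so R^-1 = ~R). Expanding the columns R e_j ~R gives tr M = 4a^2 - 1 and, from the antisymmetric part, M21 - M12 = -4a*b12, M13 - M31 = 4a*b13, M32 - M23 = -4a*b23.
Here tr M = -69/169, so a^2 = (1 + tr M)/4 = 25/169 and a = ±5/13. Taking a = 5/13: M21 - M12 = -240/169, M13 - M31 = 0, M32 - M23 = 0, giving b12 = 12/13, b13 = 0, b23 = 0, i.e. R = 5/13 + 12/13*e12.
Its e12 coefficient is already positive.
Answer: 5/13 + 12/13*e12. Recall the cover is two-to-one: with M of trace -69/169, both preimages act alike, and the stated e12 sign chooses the sheet.


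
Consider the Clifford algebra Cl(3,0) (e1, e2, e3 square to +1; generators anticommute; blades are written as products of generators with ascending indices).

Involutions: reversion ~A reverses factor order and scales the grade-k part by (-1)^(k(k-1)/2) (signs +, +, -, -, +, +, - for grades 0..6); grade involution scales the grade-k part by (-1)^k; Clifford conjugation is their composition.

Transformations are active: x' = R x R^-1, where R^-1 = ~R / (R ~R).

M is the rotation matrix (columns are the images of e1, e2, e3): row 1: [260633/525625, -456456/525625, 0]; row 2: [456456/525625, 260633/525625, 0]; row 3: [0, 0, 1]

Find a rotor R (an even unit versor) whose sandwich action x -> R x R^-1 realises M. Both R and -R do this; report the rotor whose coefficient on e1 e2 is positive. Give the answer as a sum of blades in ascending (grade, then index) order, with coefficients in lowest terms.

Method: write R = a + b12*e1 e2 + b13*e1 e3 + b23*e2 e3 with a^2 + b12^2 + b13^2 + b23^2 = 1 (so R^-1 = ~R). Expanding the columns R e_j ~R gives tr M = 4a^2 - 1 and, from the antisymmetric part, M21 - M12 = -4a*b12, M13 - M31 = 4a*b13, M32 - M23 = -4a*b23.
Here tr M = 1046891/525625, so a^2 = (1 + tr M)/4 = 393129/525625 and a = ±627/725. Taking a = 627/725: M21 - M12 = 912912/525625, M13 - M31 = 0, M32 - M23 = 0, giving b12 = -364/725, b13 = 0, b23 = 0, i.e. R = 627/725 - 364/725*e1 e2.
Its e1 e2 coefficient is negative, so report the other preimage -R.
Answer: -627/725 + 364/725*e1 e2. Note: both R and -R realise this M (trace 1046891/525625); the covering map identifies them, and the e1 e2-coefficient sign is the tie-breaker.


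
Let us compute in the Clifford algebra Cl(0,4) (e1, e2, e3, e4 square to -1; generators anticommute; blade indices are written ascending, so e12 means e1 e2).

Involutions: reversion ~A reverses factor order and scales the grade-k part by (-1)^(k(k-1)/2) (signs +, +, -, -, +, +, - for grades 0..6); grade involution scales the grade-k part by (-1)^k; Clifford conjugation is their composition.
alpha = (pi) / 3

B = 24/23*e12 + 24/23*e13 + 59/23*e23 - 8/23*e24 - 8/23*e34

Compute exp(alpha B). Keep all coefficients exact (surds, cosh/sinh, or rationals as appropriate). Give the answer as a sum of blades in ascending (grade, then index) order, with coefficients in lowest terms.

B^2 term by term: the squares give (24/23)^2*(e12)^2 + (24/23)^2*(e13)^2 + (59/23)^2*(e23)^2 + (-8/23)^2*(e24)^2 + (-8/23)^2*(e34)^2 = 576/529*(-1) + 576/529*(-1) + 3481/529*(-1) + 64/529*(-1) + 64/529*(-1) = -9 (each basis 2-blade squares to minus the product of its generators' squares); cross terms between blades sharing an index anticommute and cancel; the commuting (index-disjoint) pairs give grade-4 terms 2*c*c'*(blade product), which cancel blade by blade — e1234: -384/529 + 384/529 = 0 — confirming B is simple. So B^2 = -9.
B^2 = -9 — since the square is negative, the closed form is circular: l = 3, alpha*l = pi, so exp(alpha B) = cos(pi) + (sin(pi)/3)*B = -1 + (0)*B.
Answer: -1


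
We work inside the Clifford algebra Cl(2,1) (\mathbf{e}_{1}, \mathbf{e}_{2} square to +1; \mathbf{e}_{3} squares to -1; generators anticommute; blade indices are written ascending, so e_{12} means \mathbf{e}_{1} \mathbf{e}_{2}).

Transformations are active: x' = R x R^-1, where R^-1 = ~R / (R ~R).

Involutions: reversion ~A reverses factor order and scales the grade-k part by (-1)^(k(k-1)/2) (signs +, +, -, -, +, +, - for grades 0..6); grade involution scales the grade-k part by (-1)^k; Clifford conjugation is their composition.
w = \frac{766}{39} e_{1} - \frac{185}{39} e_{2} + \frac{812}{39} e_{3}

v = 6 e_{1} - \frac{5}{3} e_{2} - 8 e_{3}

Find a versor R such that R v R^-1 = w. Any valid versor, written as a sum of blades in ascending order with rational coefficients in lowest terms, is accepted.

Sketch: the shared square -\frac{227}{9} makes R = v + w = \frac{1000}{39} e_{1} - \frac{250}{39} e_{2} + \frac{500}{39} e_{3} the natural versor; its sandwich fixes that direction, negates (v - w)/2, and sends v to w.
Answer: \frac{1000}{39} e_{1} - \frac{250}{39} e_{2} + \frac{500}{39} e_{3}


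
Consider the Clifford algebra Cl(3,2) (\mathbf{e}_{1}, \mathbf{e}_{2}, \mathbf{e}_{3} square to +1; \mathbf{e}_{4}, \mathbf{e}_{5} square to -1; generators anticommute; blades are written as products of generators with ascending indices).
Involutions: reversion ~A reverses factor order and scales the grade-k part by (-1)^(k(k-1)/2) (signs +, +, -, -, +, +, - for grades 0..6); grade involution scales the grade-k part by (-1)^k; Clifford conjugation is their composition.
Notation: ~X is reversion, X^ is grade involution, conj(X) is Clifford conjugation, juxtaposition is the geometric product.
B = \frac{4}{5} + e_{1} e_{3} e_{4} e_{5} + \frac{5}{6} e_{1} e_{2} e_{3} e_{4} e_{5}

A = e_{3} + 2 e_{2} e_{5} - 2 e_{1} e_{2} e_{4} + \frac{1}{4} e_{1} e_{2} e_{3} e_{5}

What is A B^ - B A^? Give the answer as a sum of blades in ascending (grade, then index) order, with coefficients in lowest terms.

first term: \frac{4}{5} e_{3} - \frac{5}{24} e_{4} + \frac{1}{4} e_{2} e_{4} + \frac{8}{5} e_{2} e_{5} - \frac{5}{3} e_{3} e_{5} - \frac{8}{5} e_{1} e_{2} e_{4} - \frac{5}{3} e_{1} e_{3} e_{4} - e_{1} e_{4} e_{5} - 2 e_{2} e_{3} e_{5} - 2 e_{1} e_{2} e_{3} e_{4} + \frac{1}{5} e_{1} e_{2} e_{3} e_{5} - \frac{5}{6} e_{1} e_{2} e_{4} e_{5}
second term: -\frac{4}{5} e_{3} + \frac{5}{24} e_{4} - \frac{1}{4} e_{2} e_{4} + \frac{8}{5} e_{2} e_{5} - \frac{5}{3} e_{3} e_{5} + \frac{8}{5} e_{1} e_{2} e_{4} + \frac{5}{3} e_{1} e_{3} e_{4} - e_{1} e_{4} e_{5} + 2 e_{2} e_{3} e_{5} + 2 e_{1} e_{2} e_{3} e_{4} + \frac{1}{5} e_{1} e_{2} e_{3} e_{5} - \frac{5}{6} e_{1} e_{2} e_{4} e_{5}
Answer: \frac{8}{5} e_{3} - \frac{5}{12} e_{4} + \frac{1}{2} e_{2} e_{4} - \frac{16}{5} e_{1} e_{2} e_{4} - \frac{10}{3} e_{1} e_{3} e_{4} - 4 e_{2} e_{3} e_{5} - 4 e_{1} e_{2} e_{3} e_{4}


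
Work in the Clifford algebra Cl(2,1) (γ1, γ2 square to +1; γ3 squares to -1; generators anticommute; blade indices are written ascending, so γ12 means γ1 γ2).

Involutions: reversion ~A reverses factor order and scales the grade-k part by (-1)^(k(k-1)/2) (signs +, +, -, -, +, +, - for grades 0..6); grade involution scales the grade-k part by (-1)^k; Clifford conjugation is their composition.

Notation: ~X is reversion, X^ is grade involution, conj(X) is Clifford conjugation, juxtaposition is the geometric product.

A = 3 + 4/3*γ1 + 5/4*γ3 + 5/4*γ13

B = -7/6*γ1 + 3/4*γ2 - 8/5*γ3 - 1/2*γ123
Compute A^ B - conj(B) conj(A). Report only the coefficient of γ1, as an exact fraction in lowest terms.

first term: -4/9 - 3/2*γ1 + 23/8*γ2 - 401/120*γ3 - 13/8*γ12 + 27/40*γ13 + 77/48*γ23 - 39/16*γ123
second term: 4/9 + 3/2*γ1 - 23/8*γ2 + 401/120*γ3 - 13/8*γ12 + 27/40*γ13 + 77/48*γ23 - 39/16*γ123
Answer: -3


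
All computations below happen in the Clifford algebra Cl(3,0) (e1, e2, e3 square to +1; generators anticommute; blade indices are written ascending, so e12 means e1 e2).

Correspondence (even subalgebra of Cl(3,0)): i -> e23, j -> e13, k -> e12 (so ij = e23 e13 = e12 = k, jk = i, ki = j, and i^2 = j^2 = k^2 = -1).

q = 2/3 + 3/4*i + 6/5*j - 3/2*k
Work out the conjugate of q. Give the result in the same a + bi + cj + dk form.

In blades: q = 2/3 - 3/2*e12 + 6/5*e13 + 3/4*e23.
Quaternion conjugation is reversion on the even subalgebra: the scalar is fixed and every grade-2 blade flips sign, giving 2/3 + 3/2*e12 - 6/5*e13 - 3/4*e23; translating back:
Answer: 2/3 - 3/4*i - 6/5*j + 3/2*k


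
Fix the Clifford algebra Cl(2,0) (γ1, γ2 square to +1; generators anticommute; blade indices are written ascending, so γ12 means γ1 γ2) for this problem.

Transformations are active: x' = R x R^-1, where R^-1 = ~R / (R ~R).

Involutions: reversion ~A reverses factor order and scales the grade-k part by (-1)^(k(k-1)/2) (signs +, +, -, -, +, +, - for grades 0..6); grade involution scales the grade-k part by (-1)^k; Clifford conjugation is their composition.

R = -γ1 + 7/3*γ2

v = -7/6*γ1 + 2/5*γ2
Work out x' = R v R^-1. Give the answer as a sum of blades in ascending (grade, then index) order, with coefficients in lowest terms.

~R = -γ1 + 7/3*γ2, and R ~R = 58/9, so R^-1 = ~R / (58/9).
R v = 21/10 + 209/90*γ12
Answer: 224/435*γ1 + 65/58*γ2


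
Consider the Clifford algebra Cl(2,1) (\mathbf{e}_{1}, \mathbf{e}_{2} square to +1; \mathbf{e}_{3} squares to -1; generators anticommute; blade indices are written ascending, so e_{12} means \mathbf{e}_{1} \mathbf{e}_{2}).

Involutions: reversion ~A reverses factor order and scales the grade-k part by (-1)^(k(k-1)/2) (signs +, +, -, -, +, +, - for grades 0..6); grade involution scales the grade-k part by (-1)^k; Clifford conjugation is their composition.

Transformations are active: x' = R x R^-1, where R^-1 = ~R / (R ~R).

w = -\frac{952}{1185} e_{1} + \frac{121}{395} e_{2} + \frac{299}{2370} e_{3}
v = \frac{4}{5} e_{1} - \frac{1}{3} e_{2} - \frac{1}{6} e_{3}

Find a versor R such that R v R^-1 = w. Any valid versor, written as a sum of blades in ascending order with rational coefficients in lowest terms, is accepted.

R = v + w = -\frac{4}{1185} e_{1} - \frac{32}{1185} e_{2} - \frac{16}{395} e_{3} works: the equal norms (\frac{217}{300}) guarantee its sandwich swaps v into w.
Answer: -\frac{4}{1185} e_{1} - \frac{32}{1185} e_{2} - \frac{16}{395} e_{3}


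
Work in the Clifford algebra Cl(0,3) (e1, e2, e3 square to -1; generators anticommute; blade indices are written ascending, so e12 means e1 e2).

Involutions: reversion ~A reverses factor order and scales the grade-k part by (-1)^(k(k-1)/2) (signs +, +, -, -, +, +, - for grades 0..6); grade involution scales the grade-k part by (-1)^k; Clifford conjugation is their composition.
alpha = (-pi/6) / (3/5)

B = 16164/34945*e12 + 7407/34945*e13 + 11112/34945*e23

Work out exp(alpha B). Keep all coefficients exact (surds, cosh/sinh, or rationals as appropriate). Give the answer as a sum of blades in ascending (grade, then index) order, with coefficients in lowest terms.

B^2 term by term: the squares give (16164/34945)^2*(e12)^2 + (7407/34945)^2*(e13)^2 + (11112/34945)^2*(e23)^2 = 261274896/1221153025*(-1) + 54863649/1221153025*(-1) + 123476544/1221153025*(-1) = -9/25 (each basis 2-blade squares to minus the product of its generators' squares); cross terms between blades sharing an index anticommute and cancel. So B^2 = -9/25.
B^2 = -9/25 — B^2 < 0, so the exponential closes trigonometrically: l = 3/5, alpha*l = -pi/6, so exp(alpha B) = cos(-pi/6) + (sin(-pi/6)/(3/5))*B = sqrt(3)/2 + (-5/6)*B.
Answer: sqrt(3)/2 - 2694/6989*e12 - 2469/13978*e13 - 1852/6989*e23


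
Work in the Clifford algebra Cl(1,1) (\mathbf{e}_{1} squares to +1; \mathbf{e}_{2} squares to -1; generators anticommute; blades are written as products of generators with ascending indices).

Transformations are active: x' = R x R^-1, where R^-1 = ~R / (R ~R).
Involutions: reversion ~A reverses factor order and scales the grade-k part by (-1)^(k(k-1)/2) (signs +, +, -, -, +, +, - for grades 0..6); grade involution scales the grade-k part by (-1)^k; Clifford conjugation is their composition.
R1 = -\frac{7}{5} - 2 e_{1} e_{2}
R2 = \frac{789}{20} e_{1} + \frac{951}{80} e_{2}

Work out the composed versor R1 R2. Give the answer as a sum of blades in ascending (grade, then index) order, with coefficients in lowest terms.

Distribute over the terms of R1 (each basis-blade product reordered to ascending indices, repeated generators contracted through their squares):
(-\frac{7}{5}) R2 = -\frac{5523}{100} e_{1} - \frac{6657}{400} e_{2}
(-2 e_{1} e_{2}) R2 = \frac{951}{40} e_{1} + \frac{789}{10} e_{2}
Summing the partial products and collecting blades:
Answer: -\frac{6291}{200} e_{1} + \frac{24903}{400} e_{2}


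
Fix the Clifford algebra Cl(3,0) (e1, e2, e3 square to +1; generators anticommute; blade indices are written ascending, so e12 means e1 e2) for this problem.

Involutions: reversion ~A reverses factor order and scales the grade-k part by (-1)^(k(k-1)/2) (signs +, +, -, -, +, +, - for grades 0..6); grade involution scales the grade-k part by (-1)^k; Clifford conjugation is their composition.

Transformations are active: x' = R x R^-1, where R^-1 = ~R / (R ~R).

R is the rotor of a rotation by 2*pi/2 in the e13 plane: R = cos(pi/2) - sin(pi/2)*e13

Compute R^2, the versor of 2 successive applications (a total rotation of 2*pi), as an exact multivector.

Because a rotor carries half the rotation angle, composing 2 copies of this e13-plane rotor multiplies the phase: 2*(pi/2) = pi, hence R^2 = cos(pi) - sin(pi)*e13.
cos(pi) = -1 and sin(pi) = 0, so R^2 = -1. The total rotation 2*pi is 1 full turn, so every vector returns to itself, yet the rotor is -1, on the OTHER sheet of the double cover (an odd number of 2*pi turns).
Answer: -1


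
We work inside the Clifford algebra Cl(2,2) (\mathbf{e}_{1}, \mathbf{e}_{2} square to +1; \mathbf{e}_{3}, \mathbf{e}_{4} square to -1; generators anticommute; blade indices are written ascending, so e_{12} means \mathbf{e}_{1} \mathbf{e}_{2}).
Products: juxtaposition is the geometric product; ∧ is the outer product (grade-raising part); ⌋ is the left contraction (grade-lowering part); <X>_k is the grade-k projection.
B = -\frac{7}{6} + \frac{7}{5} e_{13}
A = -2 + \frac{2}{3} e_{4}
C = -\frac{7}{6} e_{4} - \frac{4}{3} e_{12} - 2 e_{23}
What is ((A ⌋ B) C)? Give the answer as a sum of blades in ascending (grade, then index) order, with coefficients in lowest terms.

step 1: \frac{7}{3} - \frac{14}{5} e_{13}
step 2: -\frac{49}{18} e_{4} + \frac{112}{45} e_{12} - \frac{14}{15} e_{23} + \frac{49}{15} e_{134}
Answer: -\frac{49}{18} e_{4} + \frac{112}{45} e_{12} - \frac{14}{15} e_{23} + \frac{49}{15} e_{134}


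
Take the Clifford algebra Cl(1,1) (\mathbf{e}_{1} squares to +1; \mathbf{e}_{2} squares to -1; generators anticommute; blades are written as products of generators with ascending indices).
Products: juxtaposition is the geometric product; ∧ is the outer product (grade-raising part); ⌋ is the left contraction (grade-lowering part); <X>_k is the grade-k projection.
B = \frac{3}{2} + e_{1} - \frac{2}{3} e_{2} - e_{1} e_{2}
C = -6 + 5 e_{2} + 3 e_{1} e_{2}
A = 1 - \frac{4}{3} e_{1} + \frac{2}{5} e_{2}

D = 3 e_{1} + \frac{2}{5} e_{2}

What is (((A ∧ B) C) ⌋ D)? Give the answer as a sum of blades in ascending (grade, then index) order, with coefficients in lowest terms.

step 1: \frac{3}{2} - e_{1} - \frac{1}{15} e_{2} - \frac{23}{45} e_{1} e_{2}
step 2: -\frac{51}{5} + \frac{376}{45} e_{1} + \frac{49}{10} e_{2} + \frac{77}{30} e_{1} e_{2}
step 3: \frac{1733}{75} - \frac{153}{5} e_{1} - \frac{102}{25} e_{2}
Answer: \frac{1733}{75} - \frac{153}{5} e_{1} - \frac{102}{25} e_{2}


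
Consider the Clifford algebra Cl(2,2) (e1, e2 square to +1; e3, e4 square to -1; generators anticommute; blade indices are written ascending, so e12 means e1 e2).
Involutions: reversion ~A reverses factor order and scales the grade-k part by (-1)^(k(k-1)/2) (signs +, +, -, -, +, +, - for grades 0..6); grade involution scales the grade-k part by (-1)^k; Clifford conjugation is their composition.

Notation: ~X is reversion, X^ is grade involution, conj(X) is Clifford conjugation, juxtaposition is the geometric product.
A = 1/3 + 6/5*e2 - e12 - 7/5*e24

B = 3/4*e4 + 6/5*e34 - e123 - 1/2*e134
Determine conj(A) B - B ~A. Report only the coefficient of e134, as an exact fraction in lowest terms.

first term: -21/20*e2 + e3 + 1/4*e4 - 6/5*e13 + 42/25*e23 - 9/10*e24 + 2/5*e34 - 31/30*e123 + 3/4*e124 - 47/30*e134 - 47/50*e234 + 3/5*e1234
second term: 21/20*e2 + e3 + 1/4*e4 + 6/5*e13 - 42/25*e23 - 9/10*e24 + 2/5*e34 + 11/30*e123 + 3/4*e124 + 37/30*e134 + 47/50*e234 + 3/5*e1234
Answer: -14/5


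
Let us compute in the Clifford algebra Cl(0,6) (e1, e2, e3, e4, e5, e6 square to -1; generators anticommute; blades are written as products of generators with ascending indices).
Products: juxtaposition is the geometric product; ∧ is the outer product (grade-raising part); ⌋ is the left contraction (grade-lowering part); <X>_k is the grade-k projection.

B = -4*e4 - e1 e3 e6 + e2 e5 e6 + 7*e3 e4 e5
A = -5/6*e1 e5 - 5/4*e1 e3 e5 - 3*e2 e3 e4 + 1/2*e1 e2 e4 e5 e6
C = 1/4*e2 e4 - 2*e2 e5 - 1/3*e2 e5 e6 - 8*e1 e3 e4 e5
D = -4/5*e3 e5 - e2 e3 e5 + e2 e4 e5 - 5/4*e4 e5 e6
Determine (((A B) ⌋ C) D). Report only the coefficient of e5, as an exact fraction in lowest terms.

step 1: -37/4*e1 e4 - 12*e2 e3 + 21*e2 e5 - 5/4*e5 e6 - 5/6*e1 e2 e6 + 35/6*e1 e3 e4 - 10/3*e1 e4 e5 - 5/6*e3 e5 e6 + 19/4*e1 e2 e3 e6 - 3*e1 e2 e4 e6 + 2*e1 e2 e5 e6 - 5*e1 e3 e4 e5 + 1/2*e2 e3 e4 e5 + 3*e3 e4 e5 e6
step 2: 82 - 5/12*e2 + 80/3*e3 - 140/3*e5 + 7*e6 + 74*e3 e5
step 3: 296/5 + 74*e2 + 112/3*e3 + 64/3*e5 - 140/3*e2 e3 + 140/3*e2 e4 - 80/3*e2 e5 - 3961/60*e3 e5 + 55/6*e4 e5 + 175/3*e4 e6 + 74*e2 e3 e4 - 245/3*e2 e3 e5 + 82*e2 e4 e5 - 185/2*e3 e4 e6 - 28/5*e3 e5 e6 - 205/2*e4 e5 e6 - 80/3*e2 e3 e4 e5 + 7*e2 e3 e5 e6 - 311/48*e2 e4 e5 e6 - 100/3*e3 e4 e5 e6
Answer: 64/3


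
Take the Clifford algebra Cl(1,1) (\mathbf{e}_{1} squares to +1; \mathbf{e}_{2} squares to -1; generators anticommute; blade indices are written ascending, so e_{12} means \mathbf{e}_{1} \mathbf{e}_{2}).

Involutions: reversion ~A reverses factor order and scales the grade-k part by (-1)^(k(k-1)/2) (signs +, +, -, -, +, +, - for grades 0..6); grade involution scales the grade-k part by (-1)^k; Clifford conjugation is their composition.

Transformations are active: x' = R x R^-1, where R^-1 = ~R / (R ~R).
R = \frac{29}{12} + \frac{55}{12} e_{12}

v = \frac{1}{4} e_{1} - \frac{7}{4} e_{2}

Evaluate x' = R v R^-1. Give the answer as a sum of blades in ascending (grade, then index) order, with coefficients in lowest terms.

~R = \frac{29}{12} - \frac{55}{12} e_{12}, and R ~R = -\frac{91}{6}, so R^-1 = ~R / (-\frac{91}{6}).
R v = \frac{69}{8} e_{1} - \frac{43}{8} e_{2}
Answer: -\frac{2183}{728} e_{1} + \frac{2521}{728} e_{2}


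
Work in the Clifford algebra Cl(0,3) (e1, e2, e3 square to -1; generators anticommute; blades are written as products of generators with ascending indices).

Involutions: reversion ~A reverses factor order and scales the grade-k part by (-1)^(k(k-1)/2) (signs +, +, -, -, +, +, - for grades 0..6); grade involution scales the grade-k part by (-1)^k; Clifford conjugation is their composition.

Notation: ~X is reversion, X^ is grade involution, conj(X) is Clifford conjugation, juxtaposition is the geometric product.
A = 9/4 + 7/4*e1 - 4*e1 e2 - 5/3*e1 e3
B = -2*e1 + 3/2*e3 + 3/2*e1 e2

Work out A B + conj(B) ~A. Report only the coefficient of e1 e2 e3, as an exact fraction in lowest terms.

first term: 19/2 - 2*e1 + 43/8*e2 + 161/24*e3 + 27/8*e1 e2 + 21/8*e1 e3 + 5/2*e2 e3 - 6*e1 e2 e3
second term: 5/2 + 2*e1 - 85/8*e2 - 161/24*e3 - 27/8*e1 e2 + 21/8*e1 e3 - 5/2*e2 e3 - 6*e1 e2 e3
Answer: -12


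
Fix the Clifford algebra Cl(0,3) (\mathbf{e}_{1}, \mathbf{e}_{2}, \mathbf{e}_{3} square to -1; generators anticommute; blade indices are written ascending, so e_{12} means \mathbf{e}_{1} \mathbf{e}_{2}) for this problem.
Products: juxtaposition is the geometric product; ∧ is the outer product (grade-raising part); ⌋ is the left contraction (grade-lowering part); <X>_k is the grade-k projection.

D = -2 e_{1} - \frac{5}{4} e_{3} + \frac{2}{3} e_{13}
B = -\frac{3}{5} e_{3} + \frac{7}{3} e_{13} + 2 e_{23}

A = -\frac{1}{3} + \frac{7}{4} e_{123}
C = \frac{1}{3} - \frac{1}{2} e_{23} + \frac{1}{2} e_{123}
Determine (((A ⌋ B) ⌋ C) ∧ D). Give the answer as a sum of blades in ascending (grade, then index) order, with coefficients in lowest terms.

step 1: \frac{1}{5} e_{3} - \frac{7}{9} e_{13} - \frac{2}{3} e_{23}
step 2: -\frac{1}{3} + \frac{1}{3} e_{1} - \frac{22}{45} e_{2} - \frac{1}{10} e_{12}
step 3: \frac{2}{3} e_{1} + \frac{5}{12} e_{3} - \frac{44}{45} e_{12} - \frac{23}{36} e_{13} + \frac{11}{18} e_{23} + \frac{487}{1080} e_{123}
Answer: \frac{2}{3} e_{1} + \frac{5}{12} e_{3} - \frac{44}{45} e_{12} - \frac{23}{36} e_{13} + \frac{11}{18} e_{23} + \frac{487}{1080} e_{123}


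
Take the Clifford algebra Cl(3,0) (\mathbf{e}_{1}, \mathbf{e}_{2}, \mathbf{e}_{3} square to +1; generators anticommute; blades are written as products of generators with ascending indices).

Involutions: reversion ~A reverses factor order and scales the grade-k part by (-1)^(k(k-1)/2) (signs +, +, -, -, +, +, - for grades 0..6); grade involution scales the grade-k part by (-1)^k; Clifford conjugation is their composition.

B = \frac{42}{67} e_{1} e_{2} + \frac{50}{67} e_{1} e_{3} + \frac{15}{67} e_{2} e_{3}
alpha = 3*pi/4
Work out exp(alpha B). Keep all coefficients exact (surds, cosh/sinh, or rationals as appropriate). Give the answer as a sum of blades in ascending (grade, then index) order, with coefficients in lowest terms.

B^2 term by term: the squares give (\frac{42}{67})^2*(e_{1} e_{2})^2 + (\frac{50}{67})^2*(e_{1} e_{3})^2 + (\frac{15}{67})^2*(e_{2} e_{3})^2 = \frac{1764}{4489}*(-1) + \frac{2500}{4489}*(-1) + \frac{225}{4489}*(-1) = -1 (each basis 2-blade squares to minus the product of its generators' squares); cross terms between blades sharing an index anticommute and cancel. So B^2 = -1.
B^2 = -1 — the negative square puts this in the circular regime; l = 1, alpha*l = \frac{3 \pi}{4}, so exp(alpha B) = cos(\frac{3 \pi}{4}) + (sin(\frac{3 \pi}{4})/1)*B = - \frac{\sqrt{2}}{2} + (\frac{\sqrt{2}}{2})*B.
Answer: - \frac{\sqrt{2}}{2} + \frac{21 \sqrt{2}}{67} e_{1} e_{2} + \frac{25 \sqrt{2}}{67} e_{1} e_{3} + \frac{15 \sqrt{2}}{134} e_{2} e_{3}


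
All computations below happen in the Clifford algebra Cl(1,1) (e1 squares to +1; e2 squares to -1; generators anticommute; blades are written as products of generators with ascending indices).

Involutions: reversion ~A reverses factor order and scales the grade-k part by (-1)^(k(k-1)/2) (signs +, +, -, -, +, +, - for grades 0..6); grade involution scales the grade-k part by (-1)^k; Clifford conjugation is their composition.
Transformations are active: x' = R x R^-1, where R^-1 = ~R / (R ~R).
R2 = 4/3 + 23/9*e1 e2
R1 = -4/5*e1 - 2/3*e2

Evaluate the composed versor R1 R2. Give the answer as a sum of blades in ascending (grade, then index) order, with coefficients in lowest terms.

Distribute over the terms of R1 (each basis-blade product reordered to ascending indices, repeated generators contracted through their squares):
(-4/5*e1) R2 = -16/15*e1 - 92/45*e2
(-2/3*e2) R2 = -46/27*e1 - 8/9*e2
Summing the partial products and collecting blades:
Answer: -374/135*e1 - 44/15*e2


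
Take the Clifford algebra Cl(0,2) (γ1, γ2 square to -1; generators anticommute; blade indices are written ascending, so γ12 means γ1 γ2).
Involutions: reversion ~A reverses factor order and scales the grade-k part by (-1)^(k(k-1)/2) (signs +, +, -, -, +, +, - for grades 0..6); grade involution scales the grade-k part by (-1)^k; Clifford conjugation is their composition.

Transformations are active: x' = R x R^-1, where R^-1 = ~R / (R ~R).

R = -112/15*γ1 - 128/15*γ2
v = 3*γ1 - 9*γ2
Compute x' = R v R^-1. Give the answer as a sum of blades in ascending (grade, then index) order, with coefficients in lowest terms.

~R = -112/15*γ1 - 128/15*γ2, and R ~R = -28928/225, so R^-1 = ~R / (-28928/225).
R v = -272/5 + 464/5*γ12
Answer: -1053/113*γ1 + 201/113*γ2


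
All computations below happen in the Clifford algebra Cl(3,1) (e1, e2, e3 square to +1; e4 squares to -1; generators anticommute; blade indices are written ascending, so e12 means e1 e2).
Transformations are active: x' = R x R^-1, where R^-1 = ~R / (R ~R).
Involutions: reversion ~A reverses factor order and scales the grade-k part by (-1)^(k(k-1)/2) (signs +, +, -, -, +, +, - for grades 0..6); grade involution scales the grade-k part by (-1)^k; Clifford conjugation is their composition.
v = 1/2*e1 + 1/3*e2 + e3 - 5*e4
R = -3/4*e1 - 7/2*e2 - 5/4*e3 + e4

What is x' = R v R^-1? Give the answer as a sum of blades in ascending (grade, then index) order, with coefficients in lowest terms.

~R = -3/4*e1 - 7/2*e2 - 5/4*e3 + e4, and R ~R = 107/8, so R^-1 = ~R / (107/8).
R v = 53/24 + 3/2*e12 - 1/8*e13 + 13/4*e14 - 37/12*e23 + 103/6*e24 + 21/4*e34
Answer: -80/107*e1 - 478/321*e2 - 907/642*e3 + 1711/321*e4


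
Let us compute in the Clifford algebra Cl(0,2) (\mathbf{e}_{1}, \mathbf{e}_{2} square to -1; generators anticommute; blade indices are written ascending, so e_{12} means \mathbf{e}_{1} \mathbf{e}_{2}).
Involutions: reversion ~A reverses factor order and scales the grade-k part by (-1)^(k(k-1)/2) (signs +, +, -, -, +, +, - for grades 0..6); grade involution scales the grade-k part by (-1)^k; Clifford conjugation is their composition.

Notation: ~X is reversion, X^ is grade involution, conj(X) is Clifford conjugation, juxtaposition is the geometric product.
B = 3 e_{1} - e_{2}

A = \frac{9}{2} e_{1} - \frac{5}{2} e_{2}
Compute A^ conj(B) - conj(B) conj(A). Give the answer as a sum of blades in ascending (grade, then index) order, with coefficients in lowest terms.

first term: -16 + 3 e_{12}
second term: -16 - 3 e_{12}
Answer: 6 e_{12}


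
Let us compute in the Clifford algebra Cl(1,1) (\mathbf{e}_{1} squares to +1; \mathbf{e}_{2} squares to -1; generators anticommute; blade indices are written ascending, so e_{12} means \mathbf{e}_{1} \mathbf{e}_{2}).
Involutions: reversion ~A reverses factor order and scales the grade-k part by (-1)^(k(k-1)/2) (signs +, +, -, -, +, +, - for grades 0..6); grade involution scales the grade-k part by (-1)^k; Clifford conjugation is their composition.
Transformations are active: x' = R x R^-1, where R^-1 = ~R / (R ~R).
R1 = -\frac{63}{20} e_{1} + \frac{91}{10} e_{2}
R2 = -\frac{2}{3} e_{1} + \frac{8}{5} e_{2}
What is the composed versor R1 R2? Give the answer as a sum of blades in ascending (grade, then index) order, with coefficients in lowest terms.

Distribute over the terms of R1 (each basis-blade product reordered to ascending indices, repeated generators contracted through their squares):
(-\frac{63}{20} e_{1}) R2 = \frac{21}{10} - \frac{126}{25} e_{12}
(\frac{91}{10} e_{2}) R2 = -\frac{364}{25} + \frac{91}{15} e_{12}
Summing the partial products and collecting blades:
Answer: -\frac{623}{50} + \frac{77}{75} e_{12}


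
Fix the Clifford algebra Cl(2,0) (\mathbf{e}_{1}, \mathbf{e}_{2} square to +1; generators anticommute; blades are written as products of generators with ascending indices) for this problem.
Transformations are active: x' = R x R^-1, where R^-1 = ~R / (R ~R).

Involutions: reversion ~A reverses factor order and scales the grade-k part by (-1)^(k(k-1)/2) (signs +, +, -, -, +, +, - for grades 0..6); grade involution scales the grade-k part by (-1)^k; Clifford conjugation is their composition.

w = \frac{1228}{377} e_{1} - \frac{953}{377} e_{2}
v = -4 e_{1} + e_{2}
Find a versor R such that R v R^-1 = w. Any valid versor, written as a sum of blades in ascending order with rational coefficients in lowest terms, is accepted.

The midline construction: v and w both square to 17, so reflecting in their sum -\frac{280}{377} e_{1} - \frac{576}{377} e_{2} exchanges them.
Answer: -\frac{280}{377} e_{1} - \frac{576}{377} e_{2}


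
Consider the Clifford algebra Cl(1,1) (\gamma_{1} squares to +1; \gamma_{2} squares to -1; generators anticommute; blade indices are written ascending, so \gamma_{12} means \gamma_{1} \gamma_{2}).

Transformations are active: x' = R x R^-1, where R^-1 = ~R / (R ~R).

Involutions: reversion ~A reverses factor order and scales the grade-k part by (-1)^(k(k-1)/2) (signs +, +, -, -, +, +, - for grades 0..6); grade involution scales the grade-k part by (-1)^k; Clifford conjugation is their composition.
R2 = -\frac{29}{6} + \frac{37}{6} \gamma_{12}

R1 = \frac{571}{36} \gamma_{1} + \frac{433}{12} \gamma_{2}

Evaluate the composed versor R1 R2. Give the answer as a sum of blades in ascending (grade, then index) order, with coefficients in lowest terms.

Distribute over the terms of R1 (each basis-blade product reordered to ascending indices, repeated generators contracted through their squares):
(\frac{571}{36} \gamma_{1}) R2 = -\frac{16559}{216} \gamma_{1} + \frac{21127}{216} \gamma_{2}
(\frac{433}{12} \gamma_{2}) R2 = \frac{16021}{72} \gamma_{1} - \frac{12557}{72} \gamma_{2}
Summing the partial products and collecting blades:
Answer: \frac{3938}{27} \gamma_{1} - \frac{2068}{27} \gamma_{2}


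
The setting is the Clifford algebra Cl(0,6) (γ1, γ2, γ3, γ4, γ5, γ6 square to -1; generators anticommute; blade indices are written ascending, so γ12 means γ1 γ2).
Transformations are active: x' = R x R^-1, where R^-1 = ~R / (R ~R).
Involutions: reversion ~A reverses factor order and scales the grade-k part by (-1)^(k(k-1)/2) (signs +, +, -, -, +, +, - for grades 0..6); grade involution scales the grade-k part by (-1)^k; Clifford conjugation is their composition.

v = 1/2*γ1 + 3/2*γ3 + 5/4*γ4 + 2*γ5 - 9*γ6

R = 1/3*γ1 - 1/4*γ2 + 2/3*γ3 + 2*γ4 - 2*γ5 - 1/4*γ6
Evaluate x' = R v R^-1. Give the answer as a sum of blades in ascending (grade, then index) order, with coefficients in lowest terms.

~R = 1/3*γ1 - 1/4*γ2 + 2/3*γ3 + 2*γ4 - 2*γ5 - 1/4*γ6, and R ~R = -625/72, so R^-1 = ~R / (-625/72).
R v = -23/12 + 1/8*γ12 + 1/6*γ13 - 7/12*γ14 + 5/3*γ15 - 23/8*γ16 - 3/8*γ23 - 5/16*γ24 - 1/2*γ25 + 9/4*γ26 - 13/6*γ34 + 13/3*γ35 - 45/8*γ36 + 13/2*γ45 - 283/16*γ46 + 37/2*γ56
Answer: -441/1250*γ1 - 69/625*γ2 - 1507/1250*γ3 - 917/2500*γ4 - 1802/625*γ5 + 5556/625*γ6


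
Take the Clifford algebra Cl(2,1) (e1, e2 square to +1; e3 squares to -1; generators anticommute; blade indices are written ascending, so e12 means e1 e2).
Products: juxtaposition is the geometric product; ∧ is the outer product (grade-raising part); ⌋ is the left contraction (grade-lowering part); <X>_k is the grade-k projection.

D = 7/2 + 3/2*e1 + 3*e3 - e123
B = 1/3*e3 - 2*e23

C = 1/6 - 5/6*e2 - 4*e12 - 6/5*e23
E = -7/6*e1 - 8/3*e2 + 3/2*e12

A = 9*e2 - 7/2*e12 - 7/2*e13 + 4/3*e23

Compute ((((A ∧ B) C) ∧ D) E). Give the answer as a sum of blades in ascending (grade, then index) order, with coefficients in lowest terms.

step 1: 3*e23 - 7/6*e123
step 2: -18/5 + 7/5*e1 - 13/6*e3 + 397/36*e13 + 1/2*e23 - 7/36*e123
step 3: -63/5 - 1/2*e1 - 1103/60*e3 + 16577/360*e13 + 7/4*e23 + 1321/360*e123
step 4: 7/12 + 147/10*e1 + 657/20*e2 + 11423/216*e3 - 527/30*e12 - 1543/108*e13 + 17029/1080*e23 + 10063/108*e123
Answer: 7/12 + 147/10*e1 + 657/20*e2 + 11423/216*e3 - 527/30*e12 - 1543/108*e13 + 17029/1080*e23 + 10063/108*e123


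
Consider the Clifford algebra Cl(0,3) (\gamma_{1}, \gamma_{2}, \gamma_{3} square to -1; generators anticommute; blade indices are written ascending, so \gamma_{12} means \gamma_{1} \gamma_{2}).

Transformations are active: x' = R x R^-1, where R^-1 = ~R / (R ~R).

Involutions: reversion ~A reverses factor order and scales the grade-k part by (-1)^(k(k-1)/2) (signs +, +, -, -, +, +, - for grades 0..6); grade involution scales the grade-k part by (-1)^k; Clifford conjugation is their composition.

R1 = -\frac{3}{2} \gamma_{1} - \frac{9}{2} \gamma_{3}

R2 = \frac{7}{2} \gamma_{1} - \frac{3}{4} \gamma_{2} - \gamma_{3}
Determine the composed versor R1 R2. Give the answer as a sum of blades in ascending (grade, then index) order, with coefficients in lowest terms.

Distribute over the terms of R1 (each basis-blade product reordered to ascending indices, repeated generators contracted through their squares):
(-\frac{3}{2} \gamma_{1}) R2 = \frac{21}{4} + \frac{9}{8} \gamma_{12} + \frac{3}{2} \gamma_{13}
(-\frac{9}{2} \gamma_{3}) R2 = -\frac{9}{2} + \frac{63}{4} \gamma_{13} - \frac{27}{8} \gamma_{23}
Summing the partial products and collecting blades:
Answer: \frac{3}{4} + \frac{9}{8} \gamma_{12} + \frac{69}{4} \gamma_{13} - \frac{27}{8} \gamma_{23}


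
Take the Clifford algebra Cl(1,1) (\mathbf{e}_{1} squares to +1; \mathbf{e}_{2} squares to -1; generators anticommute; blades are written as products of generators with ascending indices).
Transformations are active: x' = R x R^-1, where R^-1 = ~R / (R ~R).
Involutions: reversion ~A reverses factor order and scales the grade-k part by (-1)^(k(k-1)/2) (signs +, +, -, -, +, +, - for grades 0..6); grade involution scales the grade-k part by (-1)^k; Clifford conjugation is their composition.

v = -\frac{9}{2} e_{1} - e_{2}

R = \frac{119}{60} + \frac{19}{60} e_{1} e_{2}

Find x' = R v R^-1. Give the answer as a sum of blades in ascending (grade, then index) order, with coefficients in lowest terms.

~R = \frac{119}{60} - \frac{19}{60} e_{1} e_{2}, and R ~R = \frac{23}{6}, so R^-1 = ~R / (\frac{23}{6}).
R v = -\frac{1033}{120} e_{1} - \frac{67}{120} e_{2}
Answer: -\frac{60827}{13800} e_{1} + \frac{5827}{13800} e_{2}
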